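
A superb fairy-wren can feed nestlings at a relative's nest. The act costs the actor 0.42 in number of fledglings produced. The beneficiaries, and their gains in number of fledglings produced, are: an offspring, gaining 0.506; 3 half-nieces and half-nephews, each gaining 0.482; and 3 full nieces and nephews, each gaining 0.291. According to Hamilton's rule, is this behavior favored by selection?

Hamilton's rule: the trait is favored when the sum of r·B over every recipient exceeds the actor's cost C.
r to an offspring = 1/2 (one parent–offspring link: r = (1/2)^1 = 1/2).
r to a half-niece or half-nephew = 1/8 (half-aunt/uncle↔niece/nephew: one path of length 3: r = (1/2)^3 = 1/8).
r to a full niece or nephew = 1/4 (full aunt/uncle↔niece/nephew: two paths of length 3 through the shared grandparent pair: r = 2·(1/2)^3 = 1/4).
Summing one r·B term per recipient: 1·0.5·0.506 + 3·0.125·0.482 + 3·0.25·0.291 = 0.652.
0.652 > 0.42: the indirect benefit exceeds the cost.

Yes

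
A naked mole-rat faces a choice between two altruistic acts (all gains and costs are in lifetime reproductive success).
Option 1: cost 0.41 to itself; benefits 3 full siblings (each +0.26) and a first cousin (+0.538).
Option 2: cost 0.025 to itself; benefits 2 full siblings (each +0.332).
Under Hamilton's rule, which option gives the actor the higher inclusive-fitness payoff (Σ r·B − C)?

Option 1: r to a full sibling = 0.5.
Option 1: r to a first cousin = 0.125.
Option 1: Σ r·B − C = (3·0.5·0.26 + 1·0.125·0.538) − 0.41 = 0.04725.
Option 2: r to a full sibling = 0.5.
Option 2: Σ r·B − C = (2·0.5·0.332) − 0.025 = 0.307.
Option 2 has the higher net inclusive-fitness payoff.

Option 2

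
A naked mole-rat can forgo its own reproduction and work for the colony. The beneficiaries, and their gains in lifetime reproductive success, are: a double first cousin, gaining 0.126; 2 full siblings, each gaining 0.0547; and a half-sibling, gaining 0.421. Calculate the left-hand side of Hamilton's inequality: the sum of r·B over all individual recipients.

r to a double first cousin = 1/4 (double first cousins share both grandparent pairs — four paths of length 4: r = 4·(1/2)^4 = 1/4).
r to a full sibling = 1/2 (full sibs share both parents — two paths of length 2: r = 2·(1/2)^2 = 1/2).
r to a half-sibling = 1/4 (half-sibs share one parent — one path of length 2: r = (1/2)^2 = 1/4).
Summing one r·B term per recipient: 1·0.25·0.126 + 2·0.5·0.0547 + 1·0.25·0.421 = 0.19145.

0.19145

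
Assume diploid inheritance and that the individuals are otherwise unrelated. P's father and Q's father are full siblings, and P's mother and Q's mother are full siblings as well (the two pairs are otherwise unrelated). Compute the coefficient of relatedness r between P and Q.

Independent pedigree routes through distinct common ancestors add.
P and Q are related in two ways: first cousins through their fathers (r = 1/8) and first cousins through their mothers (r = 1/8) — i.e. double first cousins.
r = 1/8 + 1/8 = 1/4 = 0.25.

0.25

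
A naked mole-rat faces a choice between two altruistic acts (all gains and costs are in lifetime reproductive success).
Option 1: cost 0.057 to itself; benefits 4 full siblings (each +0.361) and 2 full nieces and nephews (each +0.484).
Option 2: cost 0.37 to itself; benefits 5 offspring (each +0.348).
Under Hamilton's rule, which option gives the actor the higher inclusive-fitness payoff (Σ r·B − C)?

Option 1: r to a full sibling = 0.5.
Option 1: r to a full niece or nephew = 0.25.
Option 1: Σ r·B − C = (4·0.5·0.361 + 2·0.25·0.484) − 0.057 = 0.907.
Option 2: r to an offspring = 0.5.
Option 2: Σ r·B − C = (5·0.5·0.348) − 0.37 = 0.5.
Option 1 has the higher net inclusive-fitness payoff.

Option 1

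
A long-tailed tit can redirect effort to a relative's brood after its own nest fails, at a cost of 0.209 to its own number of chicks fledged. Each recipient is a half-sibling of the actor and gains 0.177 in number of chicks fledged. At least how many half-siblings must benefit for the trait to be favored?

5

r to a half-sibling = 0.25 (half-sibs share one parent — one path of length 2: r = (1/2)^2 = 1/4).
Hamilton's rule: n·r·B > C  ⇒  n > C/(r·B) = 0.209/(0.25·0.177) = 4.723.
The smallest integer exceeding 4.723 is 5.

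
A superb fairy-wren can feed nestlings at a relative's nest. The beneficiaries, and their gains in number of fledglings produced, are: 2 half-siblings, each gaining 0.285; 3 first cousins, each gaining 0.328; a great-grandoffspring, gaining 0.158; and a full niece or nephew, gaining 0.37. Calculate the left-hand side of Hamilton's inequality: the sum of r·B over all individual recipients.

0.37775

r to a half-sibling = 0.25 (half-sibs share one parent — one path of length 2: r = (1/2)^2 = 1/4).
r to a first cousin = 0.125 (first cousins share one grandparent pair — two paths of length 4: r = 2·(1/2)^4 = 1/8).
r to a great-grandoffspring = 0.125 (three parent–offspring links: r = (1/2)^3 = 1/8).
r to a full niece or nephew = 0.25 (full aunt/uncle↔niece/nephew: two paths of length 3 through the shared grandparent pair: r = 2·(1/2)^3 = 1/4).
Summing one r·B term per recipient: 2·0.25·0.285 + 3·0.125·0.328 + 1·0.125·0.158 + 1·0.25·0.37 = 0.37775.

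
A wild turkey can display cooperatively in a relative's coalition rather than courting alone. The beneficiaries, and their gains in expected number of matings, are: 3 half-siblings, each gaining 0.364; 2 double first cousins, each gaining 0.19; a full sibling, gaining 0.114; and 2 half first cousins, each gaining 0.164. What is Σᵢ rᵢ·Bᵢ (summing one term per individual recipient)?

r to a half-sibling = 1/4 (half-sibs share one parent — one path of length 2: r = (1/2)^2 = 1/4).
r to a double first cousin = 0.25 (double first cousins share both grandparent pairs — four paths of length 4: r = 4·(1/2)^4 = 1/4).
r to a full sibling = 1/2 (full sibs share both parents — two paths of length 2: r = 2·(1/2)^2 = 1/2).
r to a half first cousin = 0.0625 (half first cousins share one grandparent — one path of length 4: r = (1/2)^4 = 1/16).
Summing one r·B term per recipient: 3·0.25·0.364 + 2·0.25·0.19 + 1·0.5·0.114 + 2·0.0625·0.164 = 0.4455.

0.4455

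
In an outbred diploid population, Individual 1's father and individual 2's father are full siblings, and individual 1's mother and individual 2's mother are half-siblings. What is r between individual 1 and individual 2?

Relatedness sums over independent paths through distinct common ancestors.
Individual 1 and individual 2 are related in two ways: first cousins through their fathers (r = 1/8) and half first cousins through their mothers (r = 1/16).
r = 1/8 + 1/16 = 0.1875.

0.1875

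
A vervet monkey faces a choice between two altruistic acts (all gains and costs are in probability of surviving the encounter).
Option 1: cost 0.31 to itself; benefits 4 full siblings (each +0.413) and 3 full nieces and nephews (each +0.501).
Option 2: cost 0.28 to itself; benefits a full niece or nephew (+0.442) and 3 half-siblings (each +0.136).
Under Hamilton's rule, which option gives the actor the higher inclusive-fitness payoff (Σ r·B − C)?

Option 1: r to a full sibling = 0.5.
Option 1: r to a full niece or nephew = 0.25.
Option 1: Σ r·B − C = (4·0.5·0.413 + 3·0.25·0.501) − 0.31 = 0.89175.
Option 2: r to a full niece or nephew = 0.25.
Option 2: r to a half-sibling = 0.25.
Option 2: Σ r·B − C = (1·0.25·0.442 + 3·0.25·0.136) − 0.28 = -0.0675.
Option 1 has the higher net inclusive-fitness payoff.

Option 1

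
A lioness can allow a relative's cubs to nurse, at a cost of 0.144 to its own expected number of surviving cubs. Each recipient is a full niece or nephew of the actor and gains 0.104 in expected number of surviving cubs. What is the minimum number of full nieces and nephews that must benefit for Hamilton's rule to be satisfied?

6

r to a full niece or nephew = 0.25 (full aunt/uncle↔niece/nephew: two paths of length 3 through the shared grandparent pair: r = 2·(1/2)^3 = 1/4).
Hamilton's rule: n·r·B > C  ⇒  n > C/(r·B) = 0.144/(0.25·0.104) = 5.538.
The smallest integer exceeding 5.538 is 6.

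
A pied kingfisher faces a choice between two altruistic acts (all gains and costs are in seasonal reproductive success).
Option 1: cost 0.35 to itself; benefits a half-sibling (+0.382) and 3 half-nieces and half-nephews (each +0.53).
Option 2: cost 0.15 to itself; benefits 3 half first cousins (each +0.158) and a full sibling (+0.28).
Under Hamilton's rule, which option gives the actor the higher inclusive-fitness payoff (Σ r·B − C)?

Option 1: r to a half-sibling = 0.25.
Option 1: r to a half-niece or half-nephew = 0.125.
Option 1: Σ r·B − C = (1·0.25·0.382 + 3·0.125·0.53) − 0.35 = -0.05575.
Option 2: r to a half first cousin = 0.0625.
Option 2: r to a full sibling = 0.5.
Option 2: Σ r·B − C = (3·0.0625·0.158 + 1·0.5·0.28) − 0.15 = 0.019625.
Option 2 has the higher net inclusive-fitness payoff.

Option 2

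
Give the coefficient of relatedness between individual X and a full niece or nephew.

0.25

Full aunt/uncle↔niece/nephew: two paths of length 3 through the shared grandparent pair: r = 2·(1/2)^3 = 1/4.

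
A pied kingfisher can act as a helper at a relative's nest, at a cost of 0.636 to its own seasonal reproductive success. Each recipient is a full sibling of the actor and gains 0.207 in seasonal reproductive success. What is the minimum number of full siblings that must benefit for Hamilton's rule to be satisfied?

r to a full sibling = 1/2 (full sibs share both parents — two paths of length 2: r = 2·(1/2)^2 = 1/2).
Hamilton's rule: n·r·B > C  ⇒  n > C/(r·B) = 0.636/(0.5·0.207) = 6.145.
The smallest integer exceeding 6.145 is 7.

7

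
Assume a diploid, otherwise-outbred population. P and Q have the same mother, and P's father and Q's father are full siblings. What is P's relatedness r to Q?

0.375

Wright's path rule: contributions from independent ancestry routes add.
P and Q are related in two ways: half-sibs through their shared mother (r = 1/4) and first cousins through their fathers (r = 1/8).
r = 1/4 + 1/8 = 3/8 = 0.375.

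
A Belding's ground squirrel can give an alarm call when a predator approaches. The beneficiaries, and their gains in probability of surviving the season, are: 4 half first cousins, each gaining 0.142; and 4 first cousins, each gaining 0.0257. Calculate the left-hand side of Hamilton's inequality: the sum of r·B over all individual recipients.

0.04835

r to a half first cousin = 1/16 (half first cousins share one grandparent — one path of length 4: r = (1/2)^4 = 1/16).
r to a first cousin = 0.125 (first cousins share one grandparent pair — two paths of length 4: r = 2·(1/2)^4 = 1/8).
Summing one r·B term per recipient: 4·0.0625·0.142 + 4·0.125·0.0257 = 0.04835.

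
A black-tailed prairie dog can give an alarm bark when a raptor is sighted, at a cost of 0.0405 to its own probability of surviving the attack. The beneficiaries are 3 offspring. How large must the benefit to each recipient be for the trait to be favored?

0.027

r to an offspring = 0.5 (one parent–offspring link: r = (1/2)^1 = 1/2).
Hamilton's rule with n recipients of equal r: n·r·B > C, so B > C/(n·r) = 0.0405/(3·0.5) = 0.027.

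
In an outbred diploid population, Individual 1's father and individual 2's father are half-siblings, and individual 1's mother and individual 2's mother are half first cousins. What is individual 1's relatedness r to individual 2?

Wright's path rule: contributions from independent ancestry routes add.
Individual 1 and individual 2 are related in two ways: half first cousins through their fathers (r = 1/16) and half second cousins through their mothers (r = 1/64).
r = 1/16 + 1/64 = 5/64 = 0.078125.

0.078125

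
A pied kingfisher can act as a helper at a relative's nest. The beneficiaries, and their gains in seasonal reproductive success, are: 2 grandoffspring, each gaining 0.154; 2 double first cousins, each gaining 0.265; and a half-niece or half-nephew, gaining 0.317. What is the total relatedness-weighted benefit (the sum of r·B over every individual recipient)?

0.249125

r to a grandoffspring = 0.25 (two parent–offspring links: r = (1/2)^2 = 1/4).
r to a double first cousin = 0.25 (double first cousins share both grandparent pairs — four paths of length 4: r = 4·(1/2)^4 = 1/4).
r to a half-niece or half-nephew = 1/8 (half-aunt/uncle↔niece/nephew: one path of length 3: r = (1/2)^3 = 1/8).
Summing one r·B term per recipient: 2·0.25·0.154 + 2·0.25·0.265 + 1·0.125·0.317 = 0.249125.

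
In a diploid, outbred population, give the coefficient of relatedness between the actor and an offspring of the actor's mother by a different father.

Each parent–offspring link contributes a factor of 1/2, and independent paths through distinct common ancestors add.
Half-sibs share one parent — one path of length 2: r = (1/2)^2 = 1/4.

0.25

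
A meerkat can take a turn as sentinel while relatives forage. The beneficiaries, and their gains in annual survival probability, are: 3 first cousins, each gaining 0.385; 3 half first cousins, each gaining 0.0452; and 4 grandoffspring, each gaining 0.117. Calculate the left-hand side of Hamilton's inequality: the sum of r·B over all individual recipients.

r to a first cousin = 1/8 (first cousins share one grandparent pair — two paths of length 4: r = 2·(1/2)^4 = 1/8).
r to a half first cousin = 0.0625 (half first cousins share one grandparent — one path of length 4: r = (1/2)^4 = 1/16).
r to a grandoffspring = 1/4 (two parent–offspring links: r = (1/2)^2 = 1/4).
Summing one r·B term per recipient: 3·0.125·0.385 + 3·0.0625·0.0452 + 4·0.25·0.117 = 0.26985.

0.26985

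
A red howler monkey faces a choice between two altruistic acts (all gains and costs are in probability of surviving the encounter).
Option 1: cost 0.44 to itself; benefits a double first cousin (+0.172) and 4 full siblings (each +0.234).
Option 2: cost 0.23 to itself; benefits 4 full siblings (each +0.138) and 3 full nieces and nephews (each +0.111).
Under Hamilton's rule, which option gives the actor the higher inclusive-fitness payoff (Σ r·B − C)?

Option 1: r to a double first cousin = 0.25.
Option 1: r to a full sibling = 0.5.
Option 1: Σ r·B − C = (1·0.25·0.172 + 4·0.5·0.234) − 0.44 = 0.071.
Option 2: r to a full sibling = 0.5.
Option 2: r to a full niece or nephew = 0.25.
Option 2: Σ r·B − C = (4·0.5·0.138 + 3·0.25·0.111) − 0.23 = 0.12925.
Option 2 has the higher net inclusive-fitness payoff.

Option 2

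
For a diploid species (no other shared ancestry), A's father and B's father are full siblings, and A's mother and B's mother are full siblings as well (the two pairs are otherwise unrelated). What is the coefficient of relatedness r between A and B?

0.25

Relatedness sums over independent paths through distinct common ancestors.
A and B are related in two ways: first cousins through their fathers (r = 1/8) and first cousins through their mothers (r = 1/8) — i.e. double first cousins.
r = 1/8 + 1/8 = 1/4 = 0.25.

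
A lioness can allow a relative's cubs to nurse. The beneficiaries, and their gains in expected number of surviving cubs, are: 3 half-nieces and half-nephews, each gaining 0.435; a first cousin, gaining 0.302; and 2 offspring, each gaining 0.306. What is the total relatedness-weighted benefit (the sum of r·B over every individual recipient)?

r to a half-niece or half-nephew = 0.125 (half-aunt/uncle↔niece/nephew: one path of length 3: r = (1/2)^3 = 1/8).
r to a first cousin = 0.125 (first cousins share one grandparent pair — two paths of length 4: r = 2·(1/2)^4 = 1/8).
r to an offspring = 0.5 (one parent–offspring link: r = (1/2)^1 = 1/2).
Summing one r·B term per recipient: 3·0.125·0.435 + 1·0.125·0.302 + 2·0.5·0.306 = 0.506875.

0.506875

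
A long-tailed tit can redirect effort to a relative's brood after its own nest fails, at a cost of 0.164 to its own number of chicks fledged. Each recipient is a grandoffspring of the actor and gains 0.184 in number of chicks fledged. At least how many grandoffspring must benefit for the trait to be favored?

r to a grandoffspring = 0.25 (two parent–offspring links: r = (1/2)^2 = 1/4).
Hamilton's rule: n·r·B > C  ⇒  n > C/(r·B) = 0.164/(0.25·0.184) = 3.565.
The smallest integer exceeding 3.565 is 4.

4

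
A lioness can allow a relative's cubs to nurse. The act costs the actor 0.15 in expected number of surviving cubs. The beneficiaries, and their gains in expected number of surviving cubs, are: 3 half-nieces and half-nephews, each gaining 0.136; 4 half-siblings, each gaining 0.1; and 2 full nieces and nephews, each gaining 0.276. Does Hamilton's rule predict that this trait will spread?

Hamilton's rule: the trait is favored when the sum of r·B over every recipient exceeds the actor's cost C.
r to a half-niece or half-nephew = 1/8 (half-aunt/uncle↔niece/nephew: one path of length 3: r = (1/2)^3 = 1/8).
r to a half-sibling = 0.25 (half-sibs share one parent — one path of length 2: r = (1/2)^2 = 1/4).
r to a full niece or nephew = 1/4 (full aunt/uncle↔niece/nephew: two paths of length 3 through the shared grandparent pair: r = 2·(1/2)^3 = 1/4).
Summing one r·B term per recipient: 3·0.125·0.136 + 4·0.25·0.1 + 2·0.25·0.276 = 0.289.
0.289 > 0.15: the indirect benefit exceeds the cost.

Yes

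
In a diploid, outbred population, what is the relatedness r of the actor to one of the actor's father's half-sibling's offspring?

0.0625

Each parent–offspring link contributes a factor of 1/2, and independent paths through distinct common ancestors add.
Half first cousins share one grandparent — one path of length 4: r = (1/2)^4 = 1/16.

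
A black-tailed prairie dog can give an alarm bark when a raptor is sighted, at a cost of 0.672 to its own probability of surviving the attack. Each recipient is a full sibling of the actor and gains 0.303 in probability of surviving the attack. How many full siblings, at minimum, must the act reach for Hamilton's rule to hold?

5

r to a full sibling = 0.5 (full sibs share both parents — two paths of length 2: r = 2·(1/2)^2 = 1/2).
Hamilton's rule: n·r·B > C  ⇒  n > C/(r·B) = 0.672/(0.5·0.303) = 4.436.
The smallest integer exceeding 4.436 is 5.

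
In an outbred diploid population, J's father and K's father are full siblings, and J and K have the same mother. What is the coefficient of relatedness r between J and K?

0.375

Wright's path rule: contributions from independent ancestry routes add.
J and K are related in two ways: first cousins through their fathers (r = 1/8) and half-sibs through their shared mother (r = 1/4).
r = 1/8 + 1/4 = 0.375.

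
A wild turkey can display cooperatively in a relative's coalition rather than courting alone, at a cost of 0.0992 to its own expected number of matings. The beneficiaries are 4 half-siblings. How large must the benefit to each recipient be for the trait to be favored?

0.0992

r to a half-sibling = 0.25 (half-sibs share one parent — one path of length 2: r = (1/2)^2 = 1/4).
Hamilton's rule with n recipients of equal r: n·r·B > C, so B > C/(n·r) = 0.0992/(4·0.25) = 0.0992.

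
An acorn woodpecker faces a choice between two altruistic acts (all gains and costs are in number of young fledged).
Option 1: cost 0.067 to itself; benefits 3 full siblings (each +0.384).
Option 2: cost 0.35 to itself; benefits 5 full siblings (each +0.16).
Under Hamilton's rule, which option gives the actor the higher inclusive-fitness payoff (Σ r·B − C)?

Option 1: r to a full sibling = 0.5.
Option 1: Σ r·B − C = (3·0.5·0.384) − 0.067 = 0.509.
Option 2: r to a full sibling = 0.5.
Option 2: Σ r·B − C = (5·0.5·0.16) − 0.35 = 0.05.
Option 1 has the higher net inclusive-fitness payoff.

Option 1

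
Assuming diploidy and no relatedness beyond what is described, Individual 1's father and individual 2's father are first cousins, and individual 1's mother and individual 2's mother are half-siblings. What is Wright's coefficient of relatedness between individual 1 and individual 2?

0.09375

Wright's path rule: contributions from independent ancestry routes add.
Individual 1 and individual 2 are related in two ways: second cousins through their fathers (r = 1/32) and half first cousins through their mothers (r = 1/16).
r = 1/32 + 1/16 = 0.09375.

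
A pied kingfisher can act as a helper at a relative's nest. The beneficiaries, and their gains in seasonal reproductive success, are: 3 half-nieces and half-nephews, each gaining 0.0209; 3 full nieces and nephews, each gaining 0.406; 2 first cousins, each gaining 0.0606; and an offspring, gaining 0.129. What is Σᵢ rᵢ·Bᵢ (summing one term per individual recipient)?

r to a half-niece or half-nephew = 1/8 (half-aunt/uncle↔niece/nephew: one path of length 3: r = (1/2)^3 = 1/8).
r to a full niece or nephew = 1/4 (full aunt/uncle↔niece/nephew: two paths of length 3 through the shared grandparent pair: r = 2·(1/2)^3 = 1/4).
r to a first cousin = 1/8 (first cousins share one grandparent pair — two paths of length 4: r = 2·(1/2)^4 = 1/8).
r to an offspring = 0.5 (one parent–offspring link: r = (1/2)^1 = 1/2).
Summing one r·B term per recipient: 3·0.125·0.0209 + 3·0.25·0.406 + 2·0.125·0.0606 + 1·0.5·0.129 = 0.3919875.

0.3919875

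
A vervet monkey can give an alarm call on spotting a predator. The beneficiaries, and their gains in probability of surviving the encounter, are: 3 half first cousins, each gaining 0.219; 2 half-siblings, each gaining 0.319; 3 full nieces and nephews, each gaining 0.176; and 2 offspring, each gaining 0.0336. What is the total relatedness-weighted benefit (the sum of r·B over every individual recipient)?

0.3661625

r to a half first cousin = 0.0625 (half first cousins share one grandparent — one path of length 4: r = (1/2)^4 = 1/16).
r to a half-sibling = 1/4 (half-sibs share one parent — one path of length 2: r = (1/2)^2 = 1/4).
r to a full niece or nephew = 0.25 (full aunt/uncle↔niece/nephew: two paths of length 3 through the shared grandparent pair: r = 2·(1/2)^3 = 1/4).
r to an offspring = 0.5 (one parent–offspring link: r = (1/2)^1 = 1/2).
Summing one r·B term per recipient: 3·0.0625·0.219 + 2·0.25·0.319 + 3·0.25·0.176 + 2·0.5·0.0336 = 0.3661625.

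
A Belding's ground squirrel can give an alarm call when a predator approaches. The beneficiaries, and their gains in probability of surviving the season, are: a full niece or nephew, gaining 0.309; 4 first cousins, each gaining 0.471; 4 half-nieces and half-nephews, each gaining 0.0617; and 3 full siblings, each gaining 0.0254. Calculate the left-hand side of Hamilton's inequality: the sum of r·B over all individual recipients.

0.3817

r to a full niece or nephew = 1/4 (full aunt/uncle↔niece/nephew: two paths of length 3 through the shared grandparent pair: r = 2·(1/2)^3 = 1/4).
r to a first cousin = 1/8 (first cousins share one grandparent pair — two paths of length 4: r = 2·(1/2)^4 = 1/8).
r to a half-niece or half-nephew = 1/8 (half-aunt/uncle↔niece/nephew: one path of length 3: r = (1/2)^3 = 1/8).
r to a full sibling = 0.5 (full sibs share both parents — two paths of length 2: r = 2·(1/2)^2 = 1/2).
Summing one r·B term per recipient: 1·0.25·0.309 + 4·0.125·0.471 + 4·0.125·0.0617 + 3·0.5·0.0254 = 0.3817.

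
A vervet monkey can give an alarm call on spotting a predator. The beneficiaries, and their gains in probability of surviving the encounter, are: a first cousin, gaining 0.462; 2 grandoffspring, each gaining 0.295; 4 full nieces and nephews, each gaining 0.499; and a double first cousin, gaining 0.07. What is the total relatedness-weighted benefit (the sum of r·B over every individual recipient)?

r to a first cousin = 0.125 (first cousins share one grandparent pair — two paths of length 4: r = 2·(1/2)^4 = 1/8).
r to a grandoffspring = 1/4 (two parent–offspring links: r = (1/2)^2 = 1/4).
r to a full niece or nephew = 1/4 (full aunt/uncle↔niece/nephew: two paths of length 3 through the shared grandparent pair: r = 2·(1/2)^3 = 1/4).
r to a double first cousin = 0.25 (double first cousins share both grandparent pairs — four paths of length 4: r = 4·(1/2)^4 = 1/4).
Summing one r·B term per recipient: 1·0.125·0.462 + 2·0.25·0.295 + 4·0.25·0.499 + 1·0.25·0.07 = 0.72175.

0.72175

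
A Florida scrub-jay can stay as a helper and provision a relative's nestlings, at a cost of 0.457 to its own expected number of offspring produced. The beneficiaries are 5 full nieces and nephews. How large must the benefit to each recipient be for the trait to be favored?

0.3656

r to a full niece or nephew = 0.25 (full aunt/uncle↔niece/nephew: two paths of length 3 through the shared grandparent pair: r = 2·(1/2)^3 = 1/4).
Hamilton's rule with n recipients of equal r: n·r·B > C, so B > C/(n·r) = 0.457/(5·0.25) = 0.3656.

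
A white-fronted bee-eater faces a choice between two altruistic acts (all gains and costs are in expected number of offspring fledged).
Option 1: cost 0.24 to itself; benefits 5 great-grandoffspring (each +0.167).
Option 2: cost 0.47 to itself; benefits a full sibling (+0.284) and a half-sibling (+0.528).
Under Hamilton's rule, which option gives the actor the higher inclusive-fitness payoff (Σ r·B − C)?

Option 1: r to a great-grandoffspring = 0.125.
Option 1: Σ r·B − C = (5·0.125·0.167) − 0.24 = -0.135625.
Option 2: r to a full sibling = 0.5.
Option 2: r to a half-sibling = 0.25.
Option 2: Σ r·B − C = (1·0.5·0.284 + 1·0.25·0.528) − 0.47 = -0.196.
Option 1 has the higher net inclusive-fitness payoff.

Option 1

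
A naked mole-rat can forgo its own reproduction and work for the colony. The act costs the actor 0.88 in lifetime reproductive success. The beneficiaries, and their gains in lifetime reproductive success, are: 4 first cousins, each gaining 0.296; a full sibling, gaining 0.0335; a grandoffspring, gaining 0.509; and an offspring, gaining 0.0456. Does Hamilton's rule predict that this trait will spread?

No

Hamilton's rule: the trait is favored when the sum of r·B over every recipient exceeds the actor's cost C.
r to a first cousin = 1/8 (first cousins share one grandparent pair — two paths of length 4: r = 2·(1/2)^4 = 1/8).
r to a full sibling = 0.5 (full sibs share both parents — two paths of length 2: r = 2·(1/2)^2 = 1/2).
r to a grandoffspring = 0.25 (two parent–offspring links: r = (1/2)^2 = 1/4).
r to an offspring = 1/2 (one parent–offspring link: r = (1/2)^1 = 1/2).
Summing one r·B term per recipient: 4·0.125·0.296 + 1·0.5·0.0335 + 1·0.25·0.509 + 1·0.5·0.0456 = 0.3148.
0.3148 < 0.88: the indirect benefit is less than the cost.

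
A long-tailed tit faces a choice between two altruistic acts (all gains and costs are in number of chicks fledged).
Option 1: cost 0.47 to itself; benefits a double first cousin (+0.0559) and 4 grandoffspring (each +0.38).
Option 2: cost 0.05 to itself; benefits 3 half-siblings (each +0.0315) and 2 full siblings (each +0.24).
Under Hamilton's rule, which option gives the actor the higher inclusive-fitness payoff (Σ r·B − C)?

Option 1: r to a double first cousin = 0.25.
Option 1: r to a grandoffspring = 0.25.
Option 1: Σ r·B − C = (1·0.25·0.0559 + 4·0.25·0.38) − 0.47 = -0.076025.
Option 2: r to a half-sibling = 0.25.
Option 2: r to a full sibling = 0.5.
Option 2: Σ r·B − C = (3·0.25·0.0315 + 2·0.5·0.24) − 0.05 = 0.213625.
Option 2 has the higher net inclusive-fitness payoff.

Option 2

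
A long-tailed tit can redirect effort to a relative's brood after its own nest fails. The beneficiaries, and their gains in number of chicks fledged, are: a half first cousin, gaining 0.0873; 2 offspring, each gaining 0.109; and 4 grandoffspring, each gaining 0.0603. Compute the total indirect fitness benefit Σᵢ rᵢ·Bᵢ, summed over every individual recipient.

r to a half first cousin = 0.0625 (half first cousins share one grandparent — one path of length 4: r = (1/2)^4 = 1/16).
r to an offspring = 0.5 (one parent–offspring link: r = (1/2)^1 = 1/2).
r to a grandoffspring = 0.25 (two parent–offspring links: r = (1/2)^2 = 1/4).
Summing one r·B term per recipient: 1·0.0625·0.0873 + 2·0.5·0.109 + 4·0.25·0.0603 = 0.17475625.

0.17475625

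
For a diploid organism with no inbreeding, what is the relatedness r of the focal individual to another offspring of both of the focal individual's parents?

0.5

Each parent–offspring link contributes a factor of 1/2, and independent paths through distinct common ancestors add.
Full sibs share both parents — two paths of length 2: r = 2·(1/2)^2 = 1/2.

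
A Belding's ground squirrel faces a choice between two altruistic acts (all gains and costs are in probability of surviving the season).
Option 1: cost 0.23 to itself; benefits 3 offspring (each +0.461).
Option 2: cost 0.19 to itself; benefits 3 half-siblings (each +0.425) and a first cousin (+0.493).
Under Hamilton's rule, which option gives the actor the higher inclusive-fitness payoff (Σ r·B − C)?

Option 1: r to an offspring = 0.5.
Option 1: Σ r·B − C = (3·0.5·0.461) − 0.23 = 0.4615.
Option 2: r to a half-sibling = 0.25.
Option 2: r to a first cousin = 0.125.
Option 2: Σ r·B − C = (3·0.25·0.425 + 1·0.125·0.493) − 0.19 = 0.190375.
Option 1 has the higher net inclusive-fitness payoff.

Option 1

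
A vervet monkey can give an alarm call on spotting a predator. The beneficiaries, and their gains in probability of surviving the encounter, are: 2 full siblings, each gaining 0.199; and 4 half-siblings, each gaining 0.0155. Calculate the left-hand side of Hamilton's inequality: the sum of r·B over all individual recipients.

0.2145

r to a full sibling = 1/2 (full sibs share both parents — two paths of length 2: r = 2·(1/2)^2 = 1/2).
r to a half-sibling = 1/4 (half-sibs share one parent — one path of length 2: r = (1/2)^2 = 1/4).
Summing one r·B term per recipient: 2·0.5·0.199 + 4·0.25·0.0155 = 0.2145.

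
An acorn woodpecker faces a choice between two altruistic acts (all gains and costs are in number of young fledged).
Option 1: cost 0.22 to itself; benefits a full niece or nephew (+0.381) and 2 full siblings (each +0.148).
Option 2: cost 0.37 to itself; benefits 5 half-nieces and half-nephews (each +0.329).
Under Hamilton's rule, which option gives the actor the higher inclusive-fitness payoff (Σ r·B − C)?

Option 1

Option 1: r to a full niece or nephew = 0.25.
Option 1: r to a full sibling = 0.5.
Option 1: Σ r·B − C = (1·0.25·0.381 + 2·0.5·0.148) − 0.22 = 0.02325.
Option 2: r to a half-niece or half-nephew = 0.125.
Option 2: Σ r·B − C = (5·0.125·0.329) − 0.37 = -0.164375.
Option 1 has the higher net inclusive-fitness payoff.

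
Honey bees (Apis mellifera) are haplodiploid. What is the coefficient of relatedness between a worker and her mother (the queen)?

One meiotic link between diploid queen and diploid daughter: r = 1/2.

0.5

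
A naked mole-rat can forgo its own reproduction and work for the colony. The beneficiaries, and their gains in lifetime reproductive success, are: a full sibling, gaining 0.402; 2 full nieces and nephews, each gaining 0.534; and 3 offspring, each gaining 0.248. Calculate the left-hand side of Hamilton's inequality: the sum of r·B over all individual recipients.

r to a full sibling = 1/2 (full sibs share both parents — two paths of length 2: r = 2·(1/2)^2 = 1/2).
r to a full niece or nephew = 0.25 (full aunt/uncle↔niece/nephew: two paths of length 3 through the shared grandparent pair: r = 2·(1/2)^3 = 1/4).
r to an offspring = 1/2 (one parent–offspring link: r = (1/2)^1 = 1/2).
Summing one r·B term per recipient: 1·0.5·0.402 + 2·0.25·0.534 + 3·0.5·0.248 = 0.84.

0.84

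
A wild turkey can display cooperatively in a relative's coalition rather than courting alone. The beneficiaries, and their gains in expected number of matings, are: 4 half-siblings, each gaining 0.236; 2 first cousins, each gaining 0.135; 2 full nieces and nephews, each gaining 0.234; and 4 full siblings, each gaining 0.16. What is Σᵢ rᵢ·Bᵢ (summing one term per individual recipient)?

0.70675

r to a half-sibling = 0.25 (half-sibs share one parent — one path of length 2: r = (1/2)^2 = 1/4).
r to a first cousin = 1/8 (first cousins share one grandparent pair — two paths of length 4: r = 2·(1/2)^4 = 1/8).
r to a full niece or nephew = 0.25 (full aunt/uncle↔niece/nephew: two paths of length 3 through the shared grandparent pair: r = 2·(1/2)^3 = 1/4).
r to a full sibling = 0.5 (full sibs share both parents — two paths of length 2: r = 2·(1/2)^2 = 1/2).
Summing one r·B term per recipient: 4·0.25·0.236 + 2·0.125·0.135 + 2·0.25·0.234 + 4·0.5·0.16 = 0.70675.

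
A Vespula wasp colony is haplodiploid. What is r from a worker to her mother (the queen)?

One meiotic link between diploid queen and diploid daughter: r = 1/2.

0.5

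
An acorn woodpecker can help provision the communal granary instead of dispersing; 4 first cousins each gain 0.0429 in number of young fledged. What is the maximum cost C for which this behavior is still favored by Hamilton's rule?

0.02145

r to a first cousin = 1/8 (first cousins share one grandparent pair — two paths of length 4: r = 2·(1/2)^4 = 1/8).
Hamilton's rule: n·r·B > C, so the trait is favored while C < n·r·B = 4·0.125·0.0429 = 0.02145.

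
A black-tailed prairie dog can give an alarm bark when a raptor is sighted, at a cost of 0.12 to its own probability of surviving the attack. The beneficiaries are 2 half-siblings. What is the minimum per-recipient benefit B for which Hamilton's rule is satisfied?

0.24

r to a half-sibling = 0.25 (half-sibs share one parent — one path of length 2: r = (1/2)^2 = 1/4).
Hamilton's rule with n recipients of equal r: n·r·B > C, so B > C/(n·r) = 0.12/(2·0.25) = 0.24.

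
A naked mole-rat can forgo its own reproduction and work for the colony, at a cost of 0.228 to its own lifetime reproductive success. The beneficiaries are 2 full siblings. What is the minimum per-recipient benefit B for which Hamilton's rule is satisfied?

r to a full sibling = 0.5 (full sibs share both parents — two paths of length 2: r = 2·(1/2)^2 = 1/2).
Hamilton's rule with n recipients of equal r: n·r·B > C, so B > C/(n·r) = 0.228/(2·0.5) = 0.228.

0.228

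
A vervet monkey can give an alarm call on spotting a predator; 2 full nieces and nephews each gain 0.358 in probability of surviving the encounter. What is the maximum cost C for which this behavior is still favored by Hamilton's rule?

0.179

r to a full niece or nephew = 1/4 (full aunt/uncle↔niece/nephew: two paths of length 3 through the shared grandparent pair: r = 2·(1/2)^3 = 1/4).
Hamilton's rule: n·r·B > C, so the trait is favored while C < n·r·B = 2·0.25·0.358 = 0.179.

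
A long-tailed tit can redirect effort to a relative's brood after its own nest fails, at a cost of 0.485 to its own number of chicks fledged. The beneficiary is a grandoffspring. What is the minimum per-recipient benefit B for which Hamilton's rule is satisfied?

r to a grandoffspring = 0.25 (two parent–offspring links: r = (1/2)^2 = 1/4).
Hamilton's rule with n recipients of equal r: n·r·B > C, so B > C/(n·r) = 0.485/(1·0.25) = 1.94.

1.94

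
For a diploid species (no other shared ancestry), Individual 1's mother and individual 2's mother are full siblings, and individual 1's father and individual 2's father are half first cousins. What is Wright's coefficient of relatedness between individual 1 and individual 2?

Relatedness sums over independent paths through distinct common ancestors.
Individual 1 and individual 2 are related in two ways: first cousins through their mothers (r = 1/8) and half second cousins through their fathers (r = 1/64).
r = 1/8 + 1/64 = 0.140625.

0.140625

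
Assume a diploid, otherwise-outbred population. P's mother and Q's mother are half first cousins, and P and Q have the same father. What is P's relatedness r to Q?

0.265625

Independent pedigree routes through distinct common ancestors add.
P and Q are related in two ways: half second cousins through their mothers (r = 1/64) and half-sibs through their shared father (r = 1/4).
r = 1/64 + 1/4 = 0.265625.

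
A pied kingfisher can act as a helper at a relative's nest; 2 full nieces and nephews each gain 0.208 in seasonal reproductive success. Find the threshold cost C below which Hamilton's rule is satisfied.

0.104

r to a full niece or nephew = 1/4 (full aunt/uncle↔niece/nephew: two paths of length 3 through the shared grandparent pair: r = 2·(1/2)^3 = 1/4).
Hamilton's rule: n·r·B > C, so the trait is favored while C < n·r·B = 2·0.25·0.208 = 0.104.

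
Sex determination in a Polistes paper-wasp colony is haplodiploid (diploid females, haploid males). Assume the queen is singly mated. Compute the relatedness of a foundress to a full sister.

Haplodiploid full sisters inherit their father's entire haploid genome identically (contributing 1/2) and on average half of their mother's contribution (1/2 · 1/2 = 1/4); r = 1/2 + 1/4 = 3/4.

0.75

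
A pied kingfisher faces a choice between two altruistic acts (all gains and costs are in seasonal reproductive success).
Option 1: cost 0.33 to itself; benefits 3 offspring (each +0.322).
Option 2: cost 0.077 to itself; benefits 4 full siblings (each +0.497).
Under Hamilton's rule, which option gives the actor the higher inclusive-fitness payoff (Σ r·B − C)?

Option 2

Option 1: r to an offspring = 0.5.
Option 1: Σ r·B − C = (3·0.5·0.322) − 0.33 = 0.153.
Option 2: r to a full sibling = 0.5.
Option 2: Σ r·B − C = (4·0.5·0.497) − 0.077 = 0.917.
Option 2 has the higher net inclusive-fitness payoff.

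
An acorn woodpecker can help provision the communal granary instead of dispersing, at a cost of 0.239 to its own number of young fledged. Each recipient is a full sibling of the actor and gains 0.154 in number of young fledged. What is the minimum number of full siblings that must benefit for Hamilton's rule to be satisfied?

r to a full sibling = 0.5 (full sibs share both parents — two paths of length 2: r = 2·(1/2)^2 = 1/2).
Hamilton's rule: n·r·B > C  ⇒  n > C/(r·B) = 0.239/(0.5·0.154) = 3.104.
The smallest integer exceeding 3.104 is 4.

4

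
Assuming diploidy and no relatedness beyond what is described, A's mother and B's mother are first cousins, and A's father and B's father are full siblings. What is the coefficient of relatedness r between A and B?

Wright's path rule: contributions from independent ancestry routes add.
A and B are related in two ways: second cousins through their mothers (r = 1/32) and first cousins through their fathers (r = 1/8).
r = 1/32 + 1/8 = 0.15625.

0.15625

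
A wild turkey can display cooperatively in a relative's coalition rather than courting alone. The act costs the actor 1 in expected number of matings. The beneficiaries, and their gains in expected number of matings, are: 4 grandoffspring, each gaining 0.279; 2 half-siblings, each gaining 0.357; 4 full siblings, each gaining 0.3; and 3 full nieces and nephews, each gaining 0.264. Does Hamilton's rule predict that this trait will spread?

Hamilton's rule: the trait is favored when the sum of r·B over every recipient exceeds the actor's cost C.
r to a grandoffspring = 1/4 (two parent–offspring links: r = (1/2)^2 = 1/4).
r to a half-sibling = 0.25 (half-sibs share one parent — one path of length 2: r = (1/2)^2 = 1/4).
r to a full sibling = 0.5 (full sibs share both parents — two paths of length 2: r = 2·(1/2)^2 = 1/2).
r to a full niece or nephew = 0.25 (full aunt/uncle↔niece/nephew: two paths of length 3 through the shared grandparent pair: r = 2·(1/2)^3 = 1/4).
Summing one r·B term per recipient: 4·0.25·0.279 + 2·0.25·0.357 + 4·0.5·0.3 + 3·0.25·0.264 = 1.2555.
1.2555 > 1: the indirect benefit exceeds the cost.

Yes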